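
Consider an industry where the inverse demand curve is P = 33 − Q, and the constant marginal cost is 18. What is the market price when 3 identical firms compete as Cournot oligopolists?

In a 3-firm Cournot equilibrium, symmetry and the first-order condition give q = (33 − 18)/(4) = 3.75. So Q = 11.25 and P = 21.75.

P = 21.75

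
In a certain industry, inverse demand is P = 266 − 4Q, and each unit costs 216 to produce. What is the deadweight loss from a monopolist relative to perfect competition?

DWL = 78.125

Competitive firms price at marginal cost: P = 216, giving Q = 12.5.
A monopolist chooses Q where MR = MC. MR = 266 − 8Q; setting this equal to 216 gives Q = 6.25 and P = 241.
DWL is the triangle between Q = 6.25 and Q = 12.5: ½·(12.5 − 6.25)·(241 − 216) = 78.125.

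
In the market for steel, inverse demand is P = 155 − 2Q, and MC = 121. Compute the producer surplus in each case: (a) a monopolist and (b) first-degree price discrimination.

A monopolist chooses Q where MR = MC. MR = 155 − 4Q; setting this equal to 121 gives Q = 8.5 and P = 138.
PS = (138 − 121)·8.5 = 144.5.
With perfect price discrimination, output is the efficient level Q = 17 (where demand meets MC), but every buyer pays their willingness to pay: CS = 0 and PS = total surplus.
PS = ½·(155 − 121)·17 = 289.

Monopoly: PS = 144.5; Perfect PD: PS = 289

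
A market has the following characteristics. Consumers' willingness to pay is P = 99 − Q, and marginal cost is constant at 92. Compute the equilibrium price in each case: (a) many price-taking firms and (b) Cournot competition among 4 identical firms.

Competitive firms price at marginal cost: P = 92, giving Q = 7.
With 4 symmetric Cournot firms, each firm's FOC gives 99 − 5q = 92, so q = 1.4, Q = 4·1.4 = 5.6, and P = 93.4.

Competition: P = 92; Cournot: P = 93.4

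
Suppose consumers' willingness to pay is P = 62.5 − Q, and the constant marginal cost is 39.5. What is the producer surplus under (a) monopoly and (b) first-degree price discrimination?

Monopoly: PS = 132.25; Perfect PD: PS = 264.5

Monopoly sets MR = MC: 62.5 − 2Q = 39.5 ⇒ Q = 11.5, P = 62.5 − 11.5 = 51.
PS = (51 − 39.5)·11.5 = 132.25.
With perfect price discrimination, output is the efficient level Q = 23 (where demand meets MC), but every buyer pays their willingness to pay: CS = 0 and PS = total surplus.
PS = ½·(62.5 − 39.5)·23 = 264.5.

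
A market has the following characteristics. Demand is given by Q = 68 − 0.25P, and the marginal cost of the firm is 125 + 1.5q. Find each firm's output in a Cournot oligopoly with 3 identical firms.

q_i = 8.4

Inverting demand: P = 272 − 4Q.
In a 3-firm Cournot equilibrium, symmetry and the first-order condition give q = (272 − 125)/(17.5) = 8.4. So Q = 25.2 and P = 171.2.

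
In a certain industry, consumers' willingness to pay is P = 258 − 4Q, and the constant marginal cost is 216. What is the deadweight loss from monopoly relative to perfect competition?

DWL = 55.125

Perfect competition: P = MC = 216, so 258 − 4Q = 216 and Q = 10.5.
Monopoly sets MR = MC: 258 − 8Q = 216 ⇒ Q = 5.25, P = 258 − 4·5.25 = 237.
DWL is the triangle between Q = 5.25 and Q = 10.5: ½·(10.5 − 5.25)·(237 − 216) = 55.125.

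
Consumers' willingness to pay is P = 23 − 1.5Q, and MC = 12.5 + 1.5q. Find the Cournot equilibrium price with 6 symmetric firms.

P = 15.125

Cournot with 6 identical firms: the symmetric best-response condition is 23 − 10.5q = 12.5 + 1.5q. Each firm produces q = 0.875, total output Q = 5.25, price P = 15.125.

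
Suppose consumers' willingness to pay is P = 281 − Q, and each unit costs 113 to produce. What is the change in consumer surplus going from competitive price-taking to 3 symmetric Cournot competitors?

Consumer surplus falls by 6174

Competitive firms price at marginal cost: P = 113, giving Q = 168.
CS = ½·(281 − 113)·168 = 14112.
With 3 symmetric Cournot firms, each firm's FOC gives 281 − 4q = 113, so q = 42, Q = 3·42 = 126, and P = 155.
CS = ½·(281 − 155)·126 = 7938.
Change in consumer surplus: 7938 − 14112 = −6174.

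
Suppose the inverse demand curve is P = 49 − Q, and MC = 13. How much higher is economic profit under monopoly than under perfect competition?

Economic profit rises by 324

Competitive firms price at marginal cost: P = 13, giving Q = 36.
Profit = (13 − 13)·36 = 0.
The monopolist equates marginal revenue to marginal cost: 49 − 2Q = 13, so Q = 18. From demand, P = 31.
Profit = (31 − 13)·18 = 324.
Change in economic profit: 324 − 0 = 324.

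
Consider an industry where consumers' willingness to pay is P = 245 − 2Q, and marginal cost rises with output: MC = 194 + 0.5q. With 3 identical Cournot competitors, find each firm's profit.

π_i = 81

With 3 symmetric Cournot firms, each firm's FOC gives 245 − 8q = 194 + 0.5q, so q = 6, Q = 3·6 = 18, and P = 209.
Each firm's profit = 209·6 − (194·6 + ½·0.5·6²) = 81.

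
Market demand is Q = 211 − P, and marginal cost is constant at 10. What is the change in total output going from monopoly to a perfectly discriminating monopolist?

Total output rises by 100.5

Inverting demand: P = 211 − Q.
A monopolist chooses Q where MR = MC. MR = 211 − 2Q; setting this equal to 10 gives Q = 100.5 and P = 110.5.
With perfect price discrimination, output is the efficient level Q = 201 (where demand meets MC), but every buyer pays their willingness to pay: CS = 0 and PS = total surplus.
Change in total output: 201 − 100.5 = 100.5.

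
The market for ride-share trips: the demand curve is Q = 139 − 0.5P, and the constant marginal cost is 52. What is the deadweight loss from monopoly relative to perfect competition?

Inverting demand: P = 278 − 2Q.
Competitive firms price at marginal cost: P = 52, giving Q = 113.
A monopolist chooses Q where MR = MC. MR = 278 − 4Q; setting this equal to 52 gives Q = 56.5 and P = 165.
DWL is the triangle between Q = 56.5 and Q = 113: ½·(113 − 56.5)·(165 − 52) = 3192.25.

DWL = 3192.25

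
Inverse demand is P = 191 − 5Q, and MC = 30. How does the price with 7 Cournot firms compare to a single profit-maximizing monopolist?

Cournot: P = 50.125; Monopoly: P = 110.5

In a 7-firm Cournot equilibrium, symmetry and the first-order condition give q = (191 − 30)/(40) = 4.025. So Q = 28.175 and P = 50.125.
A monopolist chooses Q where MR = MC. MR = 191 − 10Q; setting this equal to 30 gives Q = 16.1 and P = 110.5.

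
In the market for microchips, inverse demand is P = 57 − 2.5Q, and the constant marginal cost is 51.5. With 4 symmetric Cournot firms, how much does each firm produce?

q_i = 0.44

Cournot with 4 identical firms: the symmetric best-response condition is 57 − 12.5q = 51.5. Each firm produces q = 0.44, total output Q = 1.76, price P = 52.6.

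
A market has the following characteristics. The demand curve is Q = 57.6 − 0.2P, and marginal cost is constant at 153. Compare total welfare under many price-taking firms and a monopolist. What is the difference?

TS falls by 455.625

Inverting demand: P = 288 − 5Q.
Competitive firms price at marginal cost: P = 153, giving Q = 27.
CS = ½·(288 − 153)·27 = 1822.5; PS = (153 − 153)·27 = 0; TS = 1822.5.
The monopolist equates marginal revenue to marginal cost: 288 − 10Q = 153, so Q = 13.5. From demand, P = 220.5.
CS = ½·(288 − 220.5)·13.5 = 455.625; PS = (220.5 − 153)·13.5 = 911.25; TS = 1366.875.
Change in total welfare: 1366.875 − 1822.5 = −455.625.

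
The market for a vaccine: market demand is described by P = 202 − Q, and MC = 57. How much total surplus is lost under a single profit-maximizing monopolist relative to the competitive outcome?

Competitive firms price at marginal cost: P = 57, giving Q = 145.
Monopoly sets MR = MC: 202 − 2Q = 57 ⇒ Q = 72.5, P = 202 − 72.5 = 129.5.
DWL is the triangle between Q = 72.5 and Q = 145: ½·(145 − 72.5)·(129.5 − 57) = 2628.125.

DWL = 2628.125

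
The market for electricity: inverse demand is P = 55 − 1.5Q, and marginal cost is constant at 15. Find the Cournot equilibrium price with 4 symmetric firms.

P = 23

With 4 symmetric Cournot firms, each firm's FOC gives 55 − 7.5q = 15, so q = 16/3, Q = 4·16/3 = 64/3, and P = 23.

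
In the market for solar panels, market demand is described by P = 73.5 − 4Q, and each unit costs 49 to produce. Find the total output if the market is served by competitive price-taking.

Competitive firms price at marginal cost: P = 49, giving Q = 6.125.

Q = 6.125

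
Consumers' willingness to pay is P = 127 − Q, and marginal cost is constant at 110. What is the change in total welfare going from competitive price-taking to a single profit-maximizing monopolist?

Total welfare falls by 36.125

Perfect competition: P = MC = 110, so 127 − Q = 110 and Q = 17.
CS = ½·(127 − 110)·17 = 144.5; PS = (110 − 110)·17 = 0; TS = 144.5.
The monopolist equates marginal revenue to marginal cost: 127 − 2Q = 110, so Q = 8.5. From demand, P = 118.5.
CS = ½·(127 − 118.5)·8.5 = 36.125; PS = (118.5 − 110)·8.5 = 72.25; TS = 108.375.
Change in total welfare: 108.375 − 144.5 = −36.125.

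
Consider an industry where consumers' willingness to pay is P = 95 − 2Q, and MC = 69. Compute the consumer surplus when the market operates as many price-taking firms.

CS = 169

Perfect competition: P = MC = 69, so 95 − 2Q = 69 and Q = 13.
CS = ½·(95 − 69)·13 = 169.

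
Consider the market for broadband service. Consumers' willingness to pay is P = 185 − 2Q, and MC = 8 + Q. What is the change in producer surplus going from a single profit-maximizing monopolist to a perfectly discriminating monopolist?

The monopolist equates marginal revenue to marginal cost: 185 − 4Q = 8 + Q, so Q = 35.4. From demand, P = 114.2.
PS = P·Q − VC(Q) = 114.2·35.4 − (8·35.4 + ½·1·35.4²) = 3132.9.
With perfect price discrimination, output is the efficient level Q = 59 (where demand meets MC), but every buyer pays their willingness to pay: CS = 0 and PS = total surplus.
PS = ½·(185 − 8)·59 = 5221.5.
Change in producer surplus: 5221.5 − 3132.9 = 2088.6.

PS rises by 2088.6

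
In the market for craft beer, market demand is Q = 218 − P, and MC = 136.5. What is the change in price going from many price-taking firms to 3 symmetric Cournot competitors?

Inverting demand: P = 218 − Q.
Under competition P = MC = 136.5, so Q = (218 − 136.5)/1 = 81.5.
In a 3-firm Cournot equilibrium, symmetry and the first-order condition give q = (218 − 136.5)/(4) = 20.375. So Q = 61.125 and P = 156.875.
Change in price: 156.875 − 136.5 = 20.375.

Price rises by 20.375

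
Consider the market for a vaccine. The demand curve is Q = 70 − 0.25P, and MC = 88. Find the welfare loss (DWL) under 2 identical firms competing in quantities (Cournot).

Inverting demand: P = 280 − 4Q.
Under competition P = MC = 88, so Q = (280 − 88)/4 = 48.
Cournot with 2 identical firms: the symmetric best-response condition is 280 − 12q = 88. Each firm produces q = 16, total output Q = 32, price P = 152.
DWL is the triangle between Q = 32 and Q = 48: ½·(48 − 32)·(152 − 88) = 512.

DWL = 512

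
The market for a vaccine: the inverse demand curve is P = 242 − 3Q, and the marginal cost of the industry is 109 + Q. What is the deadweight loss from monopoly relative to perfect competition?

Competitive equilibrium sets price equal to marginal cost: 242 − 3Q = 109 + Q, so Q = 33.25 and P = 142.25.
The monopolist equates marginal revenue to marginal cost: 242 − 6Q = 109 + Q, so Q = 19. From demand, P = 185.
CS = ½·(242 − 142.25)·33.25 = 53067/32; PS = (142.25·33.25 − 109·33.25 − ½·1·33.25²) = 17689/32; TS = 2211.125.
CS = ½·(242 − 185)·19 = 541.5; PS = (185·19 − 109·19 − ½·1·19²) = 1263.5; TS = 1805.
DWL = 2211.125 − 1805 = 406.125.

DWL = 406.125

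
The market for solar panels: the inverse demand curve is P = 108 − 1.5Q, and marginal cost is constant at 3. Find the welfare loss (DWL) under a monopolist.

Perfect competition: P = MC = 3, so 108 − 1.5Q = 3 and Q = 70.
A monopolist chooses Q where MR = MC. MR = 108 − 3Q; setting this equal to 3 gives Q = 35 and P = 55.5.
DWL is the triangle between Q = 35 and Q = 70: ½·(70 − 35)·(55.5 − 3) = 918.75.

DWL = 918.75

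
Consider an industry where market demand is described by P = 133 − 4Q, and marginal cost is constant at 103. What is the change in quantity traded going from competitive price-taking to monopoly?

Under competition P = MC = 103, so Q = (133 − 103)/4 = 7.5.
Monopoly sets MR = MC: 133 − 8Q = 103 ⇒ Q = 3.75, P = 133 − 4·3.75 = 118.
Change in quantity traded: 3.75 − 7.5 = −3.75.

Quantity traded falls by 3.75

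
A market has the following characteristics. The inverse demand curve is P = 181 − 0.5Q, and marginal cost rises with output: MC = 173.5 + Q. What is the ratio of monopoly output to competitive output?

A monopolist chooses Q where MR = MC. MR = 181 − Q; setting this equal to 173.5 + Q gives Q = 3.75 and P = 179.125.
Under competition P = MC: 181 − 0.5Q = 173.5 + Q ⇒ Q = 5, P = 178.5.
Ratio Q_m/Q_c = 3.75/5 = 0.75.

Q_m/Q_c = 0.75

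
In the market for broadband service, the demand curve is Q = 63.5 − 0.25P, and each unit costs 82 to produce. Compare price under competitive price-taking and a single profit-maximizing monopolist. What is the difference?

Inverting demand: P = 254 − 4Q.
Perfect competition: P = MC = 82, so 254 − 4Q = 82 and Q = 43.
Monopoly sets MR = MC: 254 − 8Q = 82 ⇒ Q = 21.5, P = 254 − 4·21.5 = 168.
Change in price: 168 − 82 = 86.

Price rises by 86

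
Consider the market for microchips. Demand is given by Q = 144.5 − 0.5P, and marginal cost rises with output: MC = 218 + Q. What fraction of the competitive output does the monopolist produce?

Inverting demand: P = 289 − 2Q.
Monopoly sets MR = MC: 289 − 4Q = 218 + Q ⇒ Q = 14.2, P = 289 − 2·14.2 = 260.6.
Under competition P = MC: 289 − 2Q = 218 + Q ⇒ Q = 71/3, P = 725/3.
Ratio Q_m/Q_c = 14.2/(71/3) = 0.6.

Q_m/Q_c = 0.6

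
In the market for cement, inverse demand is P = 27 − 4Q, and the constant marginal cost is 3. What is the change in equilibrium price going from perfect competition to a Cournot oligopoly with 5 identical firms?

P rises by 4

Competitive firms price at marginal cost: P = 3, giving Q = 6.
With 5 symmetric Cournot firms, each firm's FOC gives 27 − 24q = 3, so q = 1, Q = 5·1 = 5, and P = 7.
Change in equilibrium price: 7 − 3 = 4.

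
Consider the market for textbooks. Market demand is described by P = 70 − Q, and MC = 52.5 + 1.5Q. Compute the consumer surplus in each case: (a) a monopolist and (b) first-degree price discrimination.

Monopoly sets MR = MC: 70 − 2Q = 52.5 + 1.5Q ⇒ Q = 5, P = 70 − 5 = 65.
CS = ½·(70 − 65)·5 = 12.5.
A perfectly discriminating monopolist sells every unit with P(Q) ≥ MC(Q), so output equals the competitive quantity Q = 7. Each buyer pays their reservation price, so CS = 0 and the firm captures all surplus.
CS = 0.

Monopoly: CS = 12.5; Perfect PD: CS = 0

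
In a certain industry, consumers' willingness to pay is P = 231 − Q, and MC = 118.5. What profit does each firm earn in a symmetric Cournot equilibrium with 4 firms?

Cournot with 4 identical firms: the symmetric best-response condition is 231 − 5q = 118.5. Each firm produces q = 22.5, total output Q = 90, price P = 141.
Each firm's profit = (141 − 118.5)·22.5 = 506.25.

π_i = 506.25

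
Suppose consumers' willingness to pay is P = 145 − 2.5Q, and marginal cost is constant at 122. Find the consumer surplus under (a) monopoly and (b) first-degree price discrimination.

The monopolist equates marginal revenue to marginal cost: 145 − 5Q = 122, so Q = 4.6. From demand, P = 133.5.
CS = ½·(145 − 133.5)·4.6 = 26.45.
Under first-degree price discrimination the firm charges each unit its demand price and produces up to where P = MC, i.e. Q = 9.2. Consumer surplus is zero; producer surplus equals total surplus.
CS = 0.

Monopoly: CS = 26.45; Perfect PD: CS = 0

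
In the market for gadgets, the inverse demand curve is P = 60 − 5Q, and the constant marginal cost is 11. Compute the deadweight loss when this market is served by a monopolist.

Competitive firms price at marginal cost: P = 11, giving Q = 9.8.
Monopoly sets MR = MC: 60 − 10Q = 11 ⇒ Q = 4.9, P = 60 − 5·4.9 = 35.5.
DWL is the triangle between Q = 4.9 and Q = 9.8: ½·(9.8 − 4.9)·(35.5 − 11) = 60.025.

DWL = 60.025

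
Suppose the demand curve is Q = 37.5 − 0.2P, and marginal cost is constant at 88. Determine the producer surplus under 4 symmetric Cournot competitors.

PS = 316.808

Inverting demand: P = 187.5 − 5Q.
Cournot with 4 identical firms: the symmetric best-response condition is 187.5 − 25q = 88. Each firm produces q = 3.98, total output Q = 15.92, price P = 107.9.
PS = (107.9 − 88)·15.92 = 316.808.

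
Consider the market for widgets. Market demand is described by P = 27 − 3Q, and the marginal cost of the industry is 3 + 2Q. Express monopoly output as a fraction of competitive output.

Q_m/Q_c = 0.625

The monopolist equates marginal revenue to marginal cost: 27 − 6Q = 3 + 2Q, so Q = 3. From demand, P = 18.
Under competition P = MC: 27 − 3Q = 3 + 2Q ⇒ Q = 4.8, P = 12.6.
Ratio Q_m/Q_c = 3/4.8 = 0.625.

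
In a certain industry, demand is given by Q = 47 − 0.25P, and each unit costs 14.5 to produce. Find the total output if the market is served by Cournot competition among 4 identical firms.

Q = 34.7

Inverting demand: P = 188 − 4Q.
Cournot with 4 identical firms: the symmetric best-response condition is 188 − 20q = 14.5. Each firm produces q = 8.675, total output Q = 34.7, price P = 49.2.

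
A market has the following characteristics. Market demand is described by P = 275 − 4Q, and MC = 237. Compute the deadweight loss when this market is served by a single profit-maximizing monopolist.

DWL = 45.125

Perfect competition: P = MC = 237, so 275 − 4Q = 237 and Q = 9.5.
A monopolist chooses Q where MR = MC. MR = 275 − 8Q; setting this equal to 237 gives Q = 4.75 and P = 256.
DWL is the triangle between Q = 4.75 and Q = 9.5: ½·(9.5 − 4.75)·(256 − 237) = 45.125.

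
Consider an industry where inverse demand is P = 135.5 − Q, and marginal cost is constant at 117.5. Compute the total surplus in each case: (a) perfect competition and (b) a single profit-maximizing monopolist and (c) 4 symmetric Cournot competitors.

Competitive firms price at marginal cost: P = 117.5, giving Q = 18.
CS = ½·(135.5 − 117.5)·18 = 162; PS = (117.5 − 117.5)·18 = 0; TS = 162.
The monopolist equates marginal revenue to marginal cost: 135.5 − 2Q = 117.5, so Q = 9. From demand, P = 126.5.
CS = ½·(135.5 − 126.5)·9 = 40.5; PS = (126.5 − 117.5)·9 = 81; TS = 121.5.
In a 4-firm Cournot equilibrium, symmetry and the first-order condition give q = (135.5 − 117.5)/(5) = 3.6. So Q = 14.4 and P = 121.1.
CS = ½·(135.5 − 121.1)·14.4 = 103.68; PS = (121.1 − 117.5)·14.4 = 51.84; TS = 155.52.

Competition: TS = 162; Monopoly: TS = 121.5; Cournot: TS = 155.52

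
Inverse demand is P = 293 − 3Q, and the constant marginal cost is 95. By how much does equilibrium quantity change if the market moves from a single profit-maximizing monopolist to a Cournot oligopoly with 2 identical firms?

Monopoly sets MR = MC: 293 − 6Q = 95 ⇒ Q = 33, P = 293 − 3·33 = 194.
In a 2-firm Cournot equilibrium, symmetry and the first-order condition give q = (293 − 95)/(9) = 22. So Q = 44 and P = 161.
Change in equilibrium quantity: 44 − 33 = 11.

Equilibrium quantity rises by 11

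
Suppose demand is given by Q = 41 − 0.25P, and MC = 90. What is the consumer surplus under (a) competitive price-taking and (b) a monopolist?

Inverting demand: P = 164 − 4Q.
Competitive firms price at marginal cost: P = 90, giving Q = 18.5.
CS = ½·(164 − 90)·18.5 = 684.5.
Monopoly sets MR = MC: 164 − 8Q = 90 ⇒ Q = 9.25, P = 164 − 4·9.25 = 127.
CS = ½·(164 − 127)·9.25 = 171.125.

Competition: CS = 684.5; Monopoly: CS = 171.125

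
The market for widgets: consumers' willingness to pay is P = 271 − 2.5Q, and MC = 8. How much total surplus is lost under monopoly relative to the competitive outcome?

Perfect competition: P = MC = 8, so 271 − 2.5Q = 8 and Q = 105.2.
Monopoly sets MR = MC: 271 − 5Q = 8 ⇒ Q = 52.6, P = 271 − 2.5·52.6 = 139.5.
DWL is the triangle between Q = 52.6 and Q = 105.2: ½·(105.2 − 52.6)·(139.5 − 8) = 3458.45.

DWL = 3458.45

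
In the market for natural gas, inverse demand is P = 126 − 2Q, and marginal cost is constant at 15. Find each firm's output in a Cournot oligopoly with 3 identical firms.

Cournot with 3 identical firms: the symmetric best-response condition is 126 − 8q = 15. Each firm produces q = 13.875, total output Q = 41.625, price P = 42.75.

q_i = 13.875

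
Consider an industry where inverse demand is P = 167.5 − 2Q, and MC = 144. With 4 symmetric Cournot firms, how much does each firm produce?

In a 4-firm Cournot equilibrium, symmetry and the first-order condition give q = (167.5 − 144)/(10) = 2.35. So Q = 9.4 and P = 148.7.

q_i = 2.35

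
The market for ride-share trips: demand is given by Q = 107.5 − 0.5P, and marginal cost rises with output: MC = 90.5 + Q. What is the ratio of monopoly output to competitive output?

Q_m/Q_c = 0.6

Inverting demand: P = 215 − 2Q.
Monopoly sets MR = MC: 215 − 4Q = 90.5 + Q ⇒ Q = 24.9, P = 215 − 2·24.9 = 165.2.
Competitive equilibrium sets price equal to marginal cost: 215 − 2Q = 90.5 + Q, so Q = 41.5 and P = 132.
Ratio Q_m/Q_c = 24.9/41.5 = 0.6.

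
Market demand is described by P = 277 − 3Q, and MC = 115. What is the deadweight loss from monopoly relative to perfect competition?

DWL = 1093.5

Perfect competition: P = MC = 115, so 277 − 3Q = 115 and Q = 54.
Monopoly sets MR = MC: 277 − 6Q = 115 ⇒ Q = 27, P = 277 − 3·27 = 196.
DWL is the triangle between Q = 27 and Q = 54: ½·(54 − 27)·(196 − 115) = 1093.5.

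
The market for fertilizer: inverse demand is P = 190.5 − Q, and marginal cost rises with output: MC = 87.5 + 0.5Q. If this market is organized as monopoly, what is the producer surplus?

PS = 2121.8

The monopolist equates marginal revenue to marginal cost: 190.5 − 2Q = 87.5 + 0.5Q, so Q = 41.2. From demand, P = 149.3.
PS = P·Q − VC(Q) = 149.3·41.2 − (87.5·41.2 + ½·0.5·41.2²) = 2121.8.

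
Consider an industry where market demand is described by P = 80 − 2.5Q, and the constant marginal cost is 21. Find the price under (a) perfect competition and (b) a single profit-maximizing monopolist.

Perfect competition: P = MC = 21, so 80 − 2.5Q = 21 and Q = 23.6.
The monopolist equates marginal revenue to marginal cost: 80 − 5Q = 21, so Q = 11.8. From demand, P = 50.5.

Competition: P = 21; Monopoly: P = 50.5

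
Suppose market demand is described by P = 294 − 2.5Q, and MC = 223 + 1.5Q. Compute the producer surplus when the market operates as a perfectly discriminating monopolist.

PS = 630.125

Under first-degree price discrimination the firm charges each unit its demand price and produces up to where P = MC, i.e. Q = 17.75. Consumer surplus is zero; producer surplus equals total surplus.
PS = ½·(294 − 223)·17.75 = 630.125.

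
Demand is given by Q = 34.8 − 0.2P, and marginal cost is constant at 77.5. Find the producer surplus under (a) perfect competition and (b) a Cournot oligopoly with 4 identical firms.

Competition: PS = 0; Cournot: PS = 297.992

Inverting demand: P = 174 − 5Q.
Perfect competition: P = MC = 77.5, so 174 − 5Q = 77.5 and Q = 19.3.
PS = (77.5 − 77.5)·19.3 = 0.
With 4 symmetric Cournot firms, each firm's FOC gives 174 − 25q = 77.5, so q = 3.86, Q = 4·3.86 = 15.44, and P = 96.8.
PS = (96.8 − 77.5)·15.44 = 297.992.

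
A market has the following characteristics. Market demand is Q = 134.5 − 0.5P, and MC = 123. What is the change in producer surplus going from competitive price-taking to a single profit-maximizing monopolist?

Inverting demand: P = 269 − 2Q.
Under competition P = MC = 123, so Q = (269 − 123)/2 = 73.
PS = (123 − 123)·73 = 0.
A monopolist chooses Q where MR = MC. MR = 269 − 4Q; setting this equal to 123 gives Q = 36.5 and P = 196.
PS = (196 − 123)·36.5 = 2664.5.
Change in producer surplus: 2664.5 − 0 = 2664.5.

Producer surplus rises by 2664.5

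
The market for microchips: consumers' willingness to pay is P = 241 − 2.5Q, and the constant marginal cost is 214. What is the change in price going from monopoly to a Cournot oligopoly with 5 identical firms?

Price falls by 9

Monopoly sets MR = MC: 241 − 5Q = 214 ⇒ Q = 5.4, P = 241 − 2.5·5.4 = 227.5.
With 5 symmetric Cournot firms, each firm's FOC gives 241 − 15q = 214, so q = 1.8, Q = 5·1.8 = 9, and P = 218.5.
Change in price: 218.5 − 227.5 = −9.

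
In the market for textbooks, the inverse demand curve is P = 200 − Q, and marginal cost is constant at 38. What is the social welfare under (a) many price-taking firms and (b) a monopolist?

Under competition P = MC = 38, so Q = (200 − 38)/1 = 162.
CS = ½·(200 − 38)·162 = 13122; PS = (38 − 38)·162 = 0; TS = 13122.
Monopoly sets MR = MC: 200 − 2Q = 38 ⇒ Q = 81, P = 200 − 81 = 119.
CS = ½·(200 − 119)·81 = 3280.5; PS = (119 − 38)·81 = 6561; TS = 9841.5.

Competition: TS = 13122; Monopoly: TS = 9841.5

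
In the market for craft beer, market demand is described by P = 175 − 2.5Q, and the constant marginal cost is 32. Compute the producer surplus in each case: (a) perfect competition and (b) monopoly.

Competition: PS = 0; Monopoly: PS = 2044.9

Under competition P = MC = 32, so Q = (175 − 32)/2.5 = 57.2.
PS = (32 − 32)·57.2 = 0.
A monopolist chooses Q where MR = MC. MR = 175 − 5Q; setting this equal to 32 gives Q = 28.6 and P = 103.5.
PS = (103.5 − 32)·28.6 = 2044.9.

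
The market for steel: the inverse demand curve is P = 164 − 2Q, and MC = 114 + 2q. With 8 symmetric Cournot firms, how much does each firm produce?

In a 8-firm Cournot equilibrium, symmetry and the first-order condition give q = (164 − 114)/(20) = 2.5. So Q = 20 and P = 124.

q_i = 2.5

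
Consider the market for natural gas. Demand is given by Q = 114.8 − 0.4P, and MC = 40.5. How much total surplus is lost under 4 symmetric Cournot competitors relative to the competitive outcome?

Inverting demand: P = 287 − 2.5Q.
Competitive firms price at marginal cost: P = 40.5, giving Q = 98.6.
Cournot with 4 identical firms: the symmetric best-response condition is 287 − 12.5q = 40.5. Each firm produces q = 19.72, total output Q = 78.88, price P = 89.8.
DWL is the triangle between Q = 78.88 and Q = 98.6: ½·(98.6 − 78.88)·(89.8 − 40.5) = 486.098.

DWL = 486.098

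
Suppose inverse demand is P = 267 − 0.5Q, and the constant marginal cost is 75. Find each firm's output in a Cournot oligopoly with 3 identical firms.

With 3 symmetric Cournot firms, each firm's FOC gives 267 − 2q = 75, so q = 96, Q = 3·96 = 288, and P = 123.

q_i = 96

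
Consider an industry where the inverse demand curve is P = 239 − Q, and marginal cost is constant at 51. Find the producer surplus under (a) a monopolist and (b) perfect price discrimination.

The monopolist equates marginal revenue to marginal cost: 239 − 2Q = 51, so Q = 94. From demand, P = 145.
PS = (145 − 51)·94 = 8836.
Under first-degree price discrimination the firm charges each unit its demand price and produces up to where P = MC, i.e. Q = 188. Consumer surplus is zero; producer surplus equals total surplus.
PS = ½·(239 − 51)·188 = 17672.

Monopoly: PS = 8836; Perfect PD: PS = 17672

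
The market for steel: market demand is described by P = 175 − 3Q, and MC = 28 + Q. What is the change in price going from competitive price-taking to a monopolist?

Competitive equilibrium sets price equal to marginal cost: 175 − 3Q = 28 + Q, so Q = 36.75 and P = 64.75.
The monopolist equates marginal revenue to marginal cost: 175 − 6Q = 28 + Q, so Q = 21. From demand, P = 112.
Change in price: 112 − 64.75 = 47.25.

Price rises by 47.25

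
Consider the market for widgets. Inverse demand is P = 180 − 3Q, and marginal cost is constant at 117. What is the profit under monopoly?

The monopolist equates marginal revenue to marginal cost: 180 − 6Q = 117, so Q = 10.5. From demand, P = 148.5.
Profit = (148.5 − 117)·10.5 = 330.75.

Profit = 330.75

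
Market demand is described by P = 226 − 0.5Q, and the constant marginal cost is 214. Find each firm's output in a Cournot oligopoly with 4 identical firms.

With 4 symmetric Cournot firms, each firm's FOC gives 226 − 2.5q = 214, so q = 4.8, Q = 4·4.8 = 19.2, and P = 216.4.

q_i = 4.8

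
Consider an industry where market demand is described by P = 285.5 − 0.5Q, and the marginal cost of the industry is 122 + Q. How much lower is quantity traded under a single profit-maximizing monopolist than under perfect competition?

Competitive equilibrium sets price equal to marginal cost: 285.5 − 0.5Q = 122 + Q, so Q = 109 and P = 231.
Monopoly sets MR = MC: 285.5 − Q = 122 + Q ⇒ Q = 81.75, P = 285.5 − 0.5·81.75 = 244.625.
Change in quantity traded: 81.75 − 109 = −27.25.

Quantity traded falls by 27.25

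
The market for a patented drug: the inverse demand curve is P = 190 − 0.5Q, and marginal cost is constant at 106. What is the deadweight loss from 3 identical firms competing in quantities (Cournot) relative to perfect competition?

DWL = 441

Perfect competition: P = MC = 106, so 190 − 0.5Q = 106 and Q = 168.
In a 3-firm Cournot equilibrium, symmetry and the first-order condition give q = (190 − 106)/(2) = 42. So Q = 126 and P = 127.
DWL is the triangle between Q = 126 and Q = 168: ½·(168 − 126)·(127 − 106) = 441.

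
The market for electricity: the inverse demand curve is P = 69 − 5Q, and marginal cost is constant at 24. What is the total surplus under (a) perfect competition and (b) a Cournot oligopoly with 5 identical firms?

Under competition P = MC = 24, so Q = (69 − 24)/5 = 9.
CS = ½·(69 − 24)·9 = 202.5; PS = (24 − 24)·9 = 0; TS = 202.5.
With 5 symmetric Cournot firms, each firm's FOC gives 69 − 30q = 24, so q = 1.5, Q = 5·1.5 = 7.5, and P = 31.5.
CS = ½·(69 − 31.5)·7.5 = 140.625; PS = (31.5 − 24)·7.5 = 56.25; TS = 196.875.

Competition: TS = 202.5; Cournot: TS = 196.875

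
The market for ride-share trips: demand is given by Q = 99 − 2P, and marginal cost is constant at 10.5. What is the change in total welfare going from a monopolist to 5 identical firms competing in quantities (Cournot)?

Inverting demand: P = 49.5 − 0.5Q.
A monopolist chooses Q where MR = MC. MR = 49.5 − Q; setting this equal to 10.5 gives Q = 39 and P = 30.
CS = ½·(49.5 − 30)·39 = 380.25; PS = (30 − 10.5)·39 = 760.5; TS = 1140.75.
In a 5-firm Cournot equilibrium, symmetry and the first-order condition give q = (49.5 − 10.5)/(3) = 13. So Q = 65 and P = 17.
CS = ½·(49.5 − 17)·65 = 1056.25; PS = (17 − 10.5)·65 = 422.5; TS = 1478.75.
Change in total welfare: 1478.75 − 1140.75 = 338.

TS rises by 338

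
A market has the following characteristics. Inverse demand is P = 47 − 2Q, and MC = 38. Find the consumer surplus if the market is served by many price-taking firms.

CS = 20.25

Perfect competition: P = MC = 38, so 47 − 2Q = 38 and Q = 4.5.
CS = ½·(47 − 38)·4.5 = 20.25.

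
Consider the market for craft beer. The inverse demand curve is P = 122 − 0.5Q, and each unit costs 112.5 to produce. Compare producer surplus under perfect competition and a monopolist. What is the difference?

Competitive firms price at marginal cost: P = 112.5, giving Q = 19.
PS = (112.5 − 112.5)·19 = 0.
A monopolist chooses Q where MR = MC. MR = 122 − Q; setting this equal to 112.5 gives Q = 9.5 and P = 117.25.
PS = (117.25 − 112.5)·9.5 = 45.125.
Change in producer surplus: 45.125 − 0 = 45.125.

Producer surplus rises by 45.125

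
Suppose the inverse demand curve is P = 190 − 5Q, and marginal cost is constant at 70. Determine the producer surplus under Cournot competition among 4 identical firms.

Cournot with 4 identical firms: the symmetric best-response condition is 190 − 25q = 70. Each firm produces q = 4.8, total output Q = 19.2, price P = 94.
PS = (94 − 70)·19.2 = 460.8.

PS = 460.8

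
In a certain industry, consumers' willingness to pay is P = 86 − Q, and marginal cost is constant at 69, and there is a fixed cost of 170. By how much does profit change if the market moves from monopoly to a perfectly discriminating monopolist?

π rises by 72.25

A monopolist chooses Q where MR = MC. MR = 86 − 2Q; setting this equal to 69 gives Q = 8.5 and P = 77.5.
Profit = (77.5 − 69)·8.5 − 170 = −97.75.
Under first-degree price discrimination the firm charges each unit its demand price and produces up to where P = MC, i.e. Q = 17. Consumer surplus is zero; producer surplus equals total surplus.
PS equals the full surplus area, 144.5. Profit = 144.5 − 170 = −25.5.
Change in profit: −25.5 − −97.75 = 72.25.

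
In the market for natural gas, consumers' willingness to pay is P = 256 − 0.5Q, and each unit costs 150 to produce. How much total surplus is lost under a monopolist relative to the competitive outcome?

DWL = 2809

Competitive firms price at marginal cost: P = 150, giving Q = 212.
The monopolist equates marginal revenue to marginal cost: 256 − Q = 150, so Q = 106. From demand, P = 203.
DWL is the triangle between Q = 106 and Q = 212: ½·(212 − 106)·(203 − 150) = 2809.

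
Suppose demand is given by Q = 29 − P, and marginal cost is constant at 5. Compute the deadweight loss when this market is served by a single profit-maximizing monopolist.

Inverting demand: P = 29 − Q.
Competitive firms price at marginal cost: P = 5, giving Q = 24.
Monopoly sets MR = MC: 29 − 2Q = 5 ⇒ Q = 12, P = 29 − 12 = 17.
DWL is the triangle between Q = 12 and Q = 24: ½·(24 − 12)·(17 − 5) = 72.

DWL = 72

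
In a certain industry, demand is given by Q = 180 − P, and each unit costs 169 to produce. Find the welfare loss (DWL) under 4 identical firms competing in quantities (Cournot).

DWL = 2.42

Inverting demand: P = 180 − Q.
Perfect competition: P = MC = 169, so 180 − Q = 169 and Q = 11.
In a 4-firm Cournot equilibrium, symmetry and the first-order condition give q = (180 − 169)/(5) = 2.2. So Q = 8.8 and P = 171.2.
DWL is the triangle between Q = 8.8 and Q = 11: ½·(11 − 8.8)·(171.2 − 169) = 2.42.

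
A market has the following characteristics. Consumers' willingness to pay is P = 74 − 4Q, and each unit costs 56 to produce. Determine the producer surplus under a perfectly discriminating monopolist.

PS = 40.5

A perfectly discriminating monopolist sells every unit with P(Q) ≥ MC(Q), so output equals the competitive quantity Q = 4.5. Each buyer pays their reservation price, so CS = 0 and the firm captures all surplus.
PS = ½·(74 − 56)·4.5 = 40.5.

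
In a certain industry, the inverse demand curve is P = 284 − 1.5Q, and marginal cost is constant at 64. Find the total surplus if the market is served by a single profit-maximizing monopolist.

The monopolist equates marginal revenue to marginal cost: 284 − 3Q = 64, so Q = 220/3. From demand, P = 174.
CS = ½·(284 − 174)·220/3 = 12100/3; PS = (174 − 64)·220/3 = 24200/3; TS = 12100.

TS = 12100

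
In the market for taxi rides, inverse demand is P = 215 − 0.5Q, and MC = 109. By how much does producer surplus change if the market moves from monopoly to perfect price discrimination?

A monopolist chooses Q where MR = MC. MR = 215 − Q; setting this equal to 109 gives Q = 106 and P = 162.
PS = (162 − 109)·106 = 5618.
A perfectly discriminating monopolist sells every unit with P(Q) ≥ MC(Q), so output equals the competitive quantity Q = 212. Each buyer pays their reservation price, so CS = 0 and the firm captures all surplus.
PS = ½·(215 − 109)·212 = 11236.
Change in producer surplus: 11236 − 5618 = 5618.

Producer surplus rises by 5618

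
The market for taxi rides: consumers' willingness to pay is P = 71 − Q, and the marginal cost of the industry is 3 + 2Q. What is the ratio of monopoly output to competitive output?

A monopolist chooses Q where MR = MC. MR = 71 − 2Q; setting this equal to 3 + 2Q gives Q = 17 and P = 54.
Competitive equilibrium sets price equal to marginal cost: 71 − Q = 3 + 2Q, so Q = 68/3 and P = 145/3.
Ratio Q_m/Q_c = 17/(68/3) = 0.75.

Q_m/Q_c = 0.75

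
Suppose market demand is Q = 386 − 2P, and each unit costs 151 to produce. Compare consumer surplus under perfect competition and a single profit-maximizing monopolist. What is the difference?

Inverting demand: P = 193 − 0.5Q.
Perfect competition: P = MC = 151, so 193 − 0.5Q = 151 and Q = 84.
CS = ½·(193 − 151)·84 = 1764.
Monopoly sets MR = MC: 193 − Q = 151 ⇒ Q = 42, P = 193 − 0.5·42 = 172.
CS = ½·(193 − 172)·42 = 441.
Change in consumer surplus: 441 − 1764 = −1323.

CS falls by 1323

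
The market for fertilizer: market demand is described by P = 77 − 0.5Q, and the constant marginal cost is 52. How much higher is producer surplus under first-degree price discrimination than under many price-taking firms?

Perfect competition: P = MC = 52, so 77 − 0.5Q = 52 and Q = 50.
PS = (52 − 52)·50 = 0.
With perfect price discrimination, output is the efficient level Q = 50 (where demand meets MC), but every buyer pays their willingness to pay: CS = 0 and PS = total surplus.
PS = ½·(77 − 52)·50 = 625.
Change in producer surplus: 625 − 0 = 625.

PS rises by 625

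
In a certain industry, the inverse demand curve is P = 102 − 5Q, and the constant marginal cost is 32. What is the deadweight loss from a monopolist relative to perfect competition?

DWL = 122.5

Competitive firms price at marginal cost: P = 32, giving Q = 14.
A monopolist chooses Q where MR = MC. MR = 102 − 10Q; setting this equal to 32 gives Q = 7 and P = 67.
DWL is the triangle between Q = 7 and Q = 14: ½·(14 − 7)·(67 − 32) = 122.5.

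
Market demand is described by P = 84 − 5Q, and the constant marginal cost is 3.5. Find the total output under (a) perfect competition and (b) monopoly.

Competition: Q = 16.1; Monopoly: Q = 8.05

Under competition P = MC = 3.5, so Q = (84 − 3.5)/5 = 16.1.
The monopolist equates marginal revenue to marginal cost: 84 − 10Q = 3.5, so Q = 8.05. From demand, P = 43.75.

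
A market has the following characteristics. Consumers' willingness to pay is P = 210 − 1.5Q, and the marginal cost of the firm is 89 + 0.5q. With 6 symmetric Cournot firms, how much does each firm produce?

q_i = 11

In a 6-firm Cournot equilibrium, symmetry and the first-order condition give q = (210 − 89)/(11) = 11. So Q = 66 and P = 111.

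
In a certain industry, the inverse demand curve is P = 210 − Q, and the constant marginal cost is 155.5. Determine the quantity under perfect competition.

Competitive firms price at marginal cost: P = 155.5, giving Q = 54.5.

Q = 54.5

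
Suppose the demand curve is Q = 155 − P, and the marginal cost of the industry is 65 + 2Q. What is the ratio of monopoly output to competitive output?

Inverting demand: P = 155 − Q.
A monopolist chooses Q where MR = MC. MR = 155 − 2Q; setting this equal to 65 + 2Q gives Q = 22.5 and P = 132.5.
Under competition P = MC: 155 − Q = 65 + 2Q ⇒ Q = 30, P = 125.
Ratio Q_m/Q_c = 22.5/30 = 0.75.

Q_m/Q_c = 0.75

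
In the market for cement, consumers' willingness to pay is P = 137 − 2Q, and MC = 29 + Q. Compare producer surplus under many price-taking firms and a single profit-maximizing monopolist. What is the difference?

PS rises by 518.4

Under competition P = MC: 137 − 2Q = 29 + Q ⇒ Q = 36, P = 65.
PS = P·Q − VC(Q) = 65·36 − (29·36 + ½·1·36²) = 648.
A monopolist chooses Q where MR = MC. MR = 137 − 4Q; setting this equal to 29 + Q gives Q = 21.6 and P = 93.8.
PS = P·Q − VC(Q) = 93.8·21.6 − (29·21.6 + ½·1·21.6²) = 1166.4.
Change in producer surplus: 1166.4 − 648 = 518.4.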